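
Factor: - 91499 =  - 91499^1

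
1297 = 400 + 897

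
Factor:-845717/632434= -2^( - 1 )*11^( - 1)*17^(  -  1)*19^(-1 )*89^(  -  1) * 845717^1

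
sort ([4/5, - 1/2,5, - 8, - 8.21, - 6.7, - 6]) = [ - 8.21, - 8, - 6.7, - 6, - 1/2,4/5,5]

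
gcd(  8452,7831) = 1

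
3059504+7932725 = 10992229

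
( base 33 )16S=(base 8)2443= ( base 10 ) 1315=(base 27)1LJ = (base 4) 110203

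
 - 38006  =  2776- 40782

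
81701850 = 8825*9258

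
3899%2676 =1223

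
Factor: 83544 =2^3*3^1*59^2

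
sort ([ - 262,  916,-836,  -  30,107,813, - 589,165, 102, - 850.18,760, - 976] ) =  [ - 976, - 850.18,-836,-589, - 262, -30,102,107,165,760,813, 916]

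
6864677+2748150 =9612827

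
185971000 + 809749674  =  995720674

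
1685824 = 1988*848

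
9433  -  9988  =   - 555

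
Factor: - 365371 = -29^1*43^1*293^1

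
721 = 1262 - 541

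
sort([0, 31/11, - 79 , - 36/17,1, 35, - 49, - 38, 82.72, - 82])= [ -82, - 79, - 49, - 38, - 36/17,0,  1 , 31/11, 35,  82.72] 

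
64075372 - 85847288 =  - 21771916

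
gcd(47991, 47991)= 47991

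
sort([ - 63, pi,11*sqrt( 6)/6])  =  [ - 63,pi,11 * sqrt( 6)/6]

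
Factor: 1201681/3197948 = 92437/245996 = 2^( - 2)*23^1 * 89^( - 1) * 691^( - 1)*4019^1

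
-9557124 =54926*(  -  174) 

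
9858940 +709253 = 10568193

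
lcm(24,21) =168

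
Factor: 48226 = 2^1*24113^1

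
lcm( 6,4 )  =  12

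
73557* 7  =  514899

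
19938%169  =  165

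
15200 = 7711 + 7489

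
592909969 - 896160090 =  - 303250121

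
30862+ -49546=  - 18684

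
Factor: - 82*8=-656  =  - 2^4*41^1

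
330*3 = 990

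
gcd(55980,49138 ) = 622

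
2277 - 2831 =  - 554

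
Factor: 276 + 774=1050= 2^1*3^1*5^2*7^1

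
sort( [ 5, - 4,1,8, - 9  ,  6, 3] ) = [ - 9 , - 4 , 1,3, 5,6, 8] 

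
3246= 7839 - 4593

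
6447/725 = 8+647/725 = 8.89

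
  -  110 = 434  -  544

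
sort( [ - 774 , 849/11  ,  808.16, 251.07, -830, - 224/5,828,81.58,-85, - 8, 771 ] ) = [ - 830,  -  774, - 85, -224/5, - 8,849/11 , 81.58, 251.07, 771,808.16,828] 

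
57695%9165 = 2705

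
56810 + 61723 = 118533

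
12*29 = 348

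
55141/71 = 55141/71 = 776.63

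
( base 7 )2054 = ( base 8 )1325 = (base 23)18C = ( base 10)725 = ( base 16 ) 2D5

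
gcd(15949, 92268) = 1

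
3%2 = 1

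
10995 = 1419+9576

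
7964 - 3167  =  4797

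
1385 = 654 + 731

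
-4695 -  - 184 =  - 4511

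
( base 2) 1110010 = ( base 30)3o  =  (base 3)11020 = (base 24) 4I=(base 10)114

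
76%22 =10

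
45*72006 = 3240270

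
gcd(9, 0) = 9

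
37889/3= 12629+2/3 = 12629.67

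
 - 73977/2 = - 73977/2 = - 36988.50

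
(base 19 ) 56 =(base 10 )101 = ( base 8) 145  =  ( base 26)3n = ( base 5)401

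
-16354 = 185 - 16539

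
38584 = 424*91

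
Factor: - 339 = -3^1 * 113^1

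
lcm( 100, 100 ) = 100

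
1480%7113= 1480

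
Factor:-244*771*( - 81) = 15238044 = 2^2*3^5 * 61^1*257^1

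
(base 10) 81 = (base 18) 49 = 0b1010001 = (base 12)69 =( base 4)1101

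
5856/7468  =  1464/1867 =0.78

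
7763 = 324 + 7439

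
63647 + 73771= 137418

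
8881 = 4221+4660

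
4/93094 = 2/46547 = 0.00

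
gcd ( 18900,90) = 90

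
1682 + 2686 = 4368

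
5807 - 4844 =963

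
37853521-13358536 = 24494985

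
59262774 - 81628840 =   -  22366066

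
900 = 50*18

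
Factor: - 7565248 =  - 2^6*43^1*2749^1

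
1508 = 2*754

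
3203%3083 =120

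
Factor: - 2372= - 2^2*593^1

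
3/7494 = 1/2498=0.00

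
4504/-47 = -4504/47 =-  95.83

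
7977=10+7967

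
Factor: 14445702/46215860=7222851/23107930= 2^(  -  1 )*3^4*5^( - 1) * 17^( - 1)*23^1*3877^1 * 135929^( - 1)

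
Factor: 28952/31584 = 11/12 = 2^(-2)*3^( - 1)*11^1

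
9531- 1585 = 7946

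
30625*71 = 2174375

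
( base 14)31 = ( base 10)43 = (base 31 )1c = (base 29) 1E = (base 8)53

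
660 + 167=827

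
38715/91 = 425 + 40/91 = 425.44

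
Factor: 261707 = 261707^1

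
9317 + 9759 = 19076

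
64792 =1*64792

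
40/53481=40/53481 = 0.00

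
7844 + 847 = 8691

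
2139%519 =63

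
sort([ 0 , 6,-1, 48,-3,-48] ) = [-48,- 3,-1,  0,6,48] 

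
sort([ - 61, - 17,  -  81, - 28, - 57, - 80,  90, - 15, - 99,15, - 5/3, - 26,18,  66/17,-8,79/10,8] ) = [-99, - 81, - 80, - 61, - 57, - 28 , - 26, - 17,- 15, - 8, - 5/3 , 66/17,79/10,  8,15, 18,  90]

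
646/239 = 646/239=2.70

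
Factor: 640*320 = 204800=2^13*5^2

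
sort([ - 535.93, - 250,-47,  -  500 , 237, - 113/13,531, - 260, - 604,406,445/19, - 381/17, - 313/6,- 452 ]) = [ - 604, - 535.93, - 500, - 452, - 260, - 250, - 313/6, - 47, - 381/17,-113/13, 445/19, 237,406, 531 ]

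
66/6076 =33/3038 = 0.01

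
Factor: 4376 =2^3*547^1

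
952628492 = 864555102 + 88073390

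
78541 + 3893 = 82434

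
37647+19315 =56962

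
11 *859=9449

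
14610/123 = 4870/41= 118.78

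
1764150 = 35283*50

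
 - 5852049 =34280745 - 40132794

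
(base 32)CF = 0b110001111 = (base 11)333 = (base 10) 399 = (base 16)18F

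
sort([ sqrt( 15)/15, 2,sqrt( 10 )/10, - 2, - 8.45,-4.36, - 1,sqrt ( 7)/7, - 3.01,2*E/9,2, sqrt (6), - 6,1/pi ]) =[ - 8.45,-6, - 4.36, - 3.01 ,-2, - 1, sqrt( 15) /15, sqrt( 10) /10,1/pi , sqrt (7) /7, 2*E/9,2, 2,sqrt( 6)]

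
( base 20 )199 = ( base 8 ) 1115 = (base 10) 589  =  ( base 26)mh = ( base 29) K9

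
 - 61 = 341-402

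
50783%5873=3799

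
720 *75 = 54000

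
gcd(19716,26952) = 12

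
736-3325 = -2589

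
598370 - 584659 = 13711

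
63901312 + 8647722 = 72549034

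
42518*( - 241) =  - 10246838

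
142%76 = 66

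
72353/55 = 1315 + 28/55 = 1315.51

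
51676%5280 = 4156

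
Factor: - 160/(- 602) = 80/301 = 2^4 * 5^1 * 7^(  -  1)*43^( - 1)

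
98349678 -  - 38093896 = 136443574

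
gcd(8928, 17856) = 8928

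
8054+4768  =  12822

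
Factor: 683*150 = 102450 =2^1*3^1 * 5^2*683^1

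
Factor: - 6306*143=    - 901758 = - 2^1*3^1*11^1*13^1*1051^1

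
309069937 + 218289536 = 527359473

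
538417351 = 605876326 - 67458975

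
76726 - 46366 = 30360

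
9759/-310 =-32 +161/310 = - 31.48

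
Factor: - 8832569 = -47^1* 187927^1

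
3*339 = 1017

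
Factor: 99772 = 2^2*24943^1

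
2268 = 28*81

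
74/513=74/513 =0.14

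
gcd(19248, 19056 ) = 48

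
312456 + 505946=818402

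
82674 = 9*9186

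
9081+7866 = 16947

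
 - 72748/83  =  -877 + 43/83 = - 876.48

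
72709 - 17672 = 55037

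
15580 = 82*190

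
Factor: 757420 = 2^2*5^1*37871^1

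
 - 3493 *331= - 1156183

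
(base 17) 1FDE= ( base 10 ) 9483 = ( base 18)1b4f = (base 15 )2c23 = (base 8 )22413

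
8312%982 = 456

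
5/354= 5/354 = 0.01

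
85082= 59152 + 25930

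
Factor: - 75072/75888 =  -2^2*3^( - 1)*23^1 * 31^(-1 ) = - 92/93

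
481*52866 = 25428546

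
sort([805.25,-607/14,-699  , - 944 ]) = [-944, - 699,-607/14 , 805.25]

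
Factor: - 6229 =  - 6229^1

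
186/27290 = 93/13645 = 0.01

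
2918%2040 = 878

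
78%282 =78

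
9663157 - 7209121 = 2454036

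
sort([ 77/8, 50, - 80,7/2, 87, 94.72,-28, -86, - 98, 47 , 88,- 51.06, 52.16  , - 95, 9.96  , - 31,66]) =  [ - 98, - 95, - 86, - 80,- 51.06, - 31 , - 28,  7/2,77/8,9.96 , 47,  50, 52.16,66,  87,  88, 94.72 ]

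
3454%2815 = 639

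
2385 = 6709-4324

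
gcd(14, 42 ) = 14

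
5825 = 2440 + 3385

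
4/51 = 4/51 = 0.08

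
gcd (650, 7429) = 1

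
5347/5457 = 5347/5457 = 0.98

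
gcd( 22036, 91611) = 1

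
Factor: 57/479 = 3^1*19^1*479^( - 1 )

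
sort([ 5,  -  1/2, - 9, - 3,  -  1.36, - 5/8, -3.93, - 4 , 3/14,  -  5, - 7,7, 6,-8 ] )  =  [ - 9, - 8, - 7, - 5, - 4 , - 3.93, - 3 ,-1.36,- 5/8, - 1/2, 3/14,5,6,7]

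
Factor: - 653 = -653^1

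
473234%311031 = 162203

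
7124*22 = 156728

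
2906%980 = 946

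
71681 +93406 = 165087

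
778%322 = 134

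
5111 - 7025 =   -  1914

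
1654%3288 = 1654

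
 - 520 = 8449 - 8969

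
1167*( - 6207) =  - 7243569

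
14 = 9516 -9502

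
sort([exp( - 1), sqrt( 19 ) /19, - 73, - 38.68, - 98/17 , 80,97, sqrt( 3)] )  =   [ - 73,  -  38.68, - 98/17 , sqrt( 19)/19,exp ( - 1),sqrt( 3 ),80,97]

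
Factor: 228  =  2^2*3^1*19^1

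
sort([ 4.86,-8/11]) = [ - 8/11, 4.86 ] 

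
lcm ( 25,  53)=1325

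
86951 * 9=782559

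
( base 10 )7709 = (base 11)5879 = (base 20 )J59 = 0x1E1D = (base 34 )6mp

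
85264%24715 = 11119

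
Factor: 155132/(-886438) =  -  77566/443219 = - 2^1*7^(  -  1)*38783^1*63317^ (  -  1)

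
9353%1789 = 408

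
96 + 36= 132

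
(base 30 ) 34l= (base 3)10220020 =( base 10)2841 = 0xb19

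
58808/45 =58808/45 =1306.84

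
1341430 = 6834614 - 5493184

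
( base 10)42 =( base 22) 1K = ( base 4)222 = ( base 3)1120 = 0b101010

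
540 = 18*30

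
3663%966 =765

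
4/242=2/121= 0.02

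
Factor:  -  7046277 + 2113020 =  - 3^1*7^1*234917^1 = -4933257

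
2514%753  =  255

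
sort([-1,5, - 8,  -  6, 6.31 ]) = [-8, - 6,  -  1,5,6.31 ] 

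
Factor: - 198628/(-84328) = 391/166 = 2^(-1 ) * 17^1*23^1 * 83^( - 1 ) 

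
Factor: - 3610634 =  - 2^1*47^1 * 71^1*541^1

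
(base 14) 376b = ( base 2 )10010111100011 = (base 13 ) 4551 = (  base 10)9699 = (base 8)22743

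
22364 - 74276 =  - 51912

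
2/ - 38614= -1/19307 = - 0.00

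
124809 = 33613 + 91196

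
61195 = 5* 12239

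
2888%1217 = 454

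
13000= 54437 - 41437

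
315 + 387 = 702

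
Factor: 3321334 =2^1*1660667^1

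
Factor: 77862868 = 2^2*4139^1* 4703^1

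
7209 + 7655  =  14864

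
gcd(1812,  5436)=1812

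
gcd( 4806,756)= 54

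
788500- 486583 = 301917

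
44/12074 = 22/6037 = 0.00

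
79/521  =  79/521 =0.15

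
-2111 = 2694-4805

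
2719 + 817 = 3536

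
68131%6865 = 6346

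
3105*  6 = 18630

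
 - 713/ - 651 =23/21 = 1.10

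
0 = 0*385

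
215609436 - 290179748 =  - 74570312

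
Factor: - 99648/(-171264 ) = 519/892 = 2^( - 2)*3^1*173^1 * 223^( - 1 )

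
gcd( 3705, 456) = 57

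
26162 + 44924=71086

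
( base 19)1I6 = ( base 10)709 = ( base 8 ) 1305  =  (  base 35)K9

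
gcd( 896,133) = 7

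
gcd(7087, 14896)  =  19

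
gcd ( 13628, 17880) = 4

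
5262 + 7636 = 12898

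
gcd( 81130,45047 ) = 1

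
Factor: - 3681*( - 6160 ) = 22674960=2^4*3^2*5^1*7^1*11^1*409^1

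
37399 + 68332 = 105731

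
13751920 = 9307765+4444155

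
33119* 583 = 19308377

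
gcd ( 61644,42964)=1868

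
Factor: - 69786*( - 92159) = 2^1*3^2*157^1*587^1*3877^1 =6431407974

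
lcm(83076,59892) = 2575356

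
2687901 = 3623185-935284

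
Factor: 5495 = 5^1 *7^1*157^1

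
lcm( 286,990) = 12870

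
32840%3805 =2400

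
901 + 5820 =6721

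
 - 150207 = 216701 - 366908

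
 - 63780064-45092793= - 108872857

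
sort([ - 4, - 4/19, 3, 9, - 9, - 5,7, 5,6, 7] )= [ - 9, - 5, - 4 , - 4/19,3,5, 6,7 , 7, 9 ]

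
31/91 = 31/91 = 0.34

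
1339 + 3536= 4875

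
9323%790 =633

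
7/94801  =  1/13543 =0.00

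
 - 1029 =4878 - 5907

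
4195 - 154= 4041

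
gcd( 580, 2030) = 290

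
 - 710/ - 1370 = 71/137 =0.52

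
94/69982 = 47/34991 = 0.00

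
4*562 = 2248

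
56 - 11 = 45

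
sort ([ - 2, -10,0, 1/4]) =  [ - 10,- 2,0,1/4] 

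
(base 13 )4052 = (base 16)2297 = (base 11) 6720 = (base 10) 8855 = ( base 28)B87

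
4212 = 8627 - 4415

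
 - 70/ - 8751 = 70/8751 = 0.01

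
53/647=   53/647 = 0.08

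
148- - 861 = 1009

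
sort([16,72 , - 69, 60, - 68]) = [-69, - 68 , 16 , 60, 72]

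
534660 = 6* 89110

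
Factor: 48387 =3^1*127^2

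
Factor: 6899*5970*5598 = 2^2*3^3 *5^1*199^1*311^1*6899^1= 230564993940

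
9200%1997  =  1212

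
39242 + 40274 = 79516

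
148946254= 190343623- 41397369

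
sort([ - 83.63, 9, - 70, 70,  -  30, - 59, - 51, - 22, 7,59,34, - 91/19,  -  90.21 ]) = [ - 90.21, - 83.63,-70, - 59, - 51, - 30,-22, - 91/19, 7, 9,34 , 59,70] 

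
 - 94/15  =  - 7 + 11/15 =- 6.27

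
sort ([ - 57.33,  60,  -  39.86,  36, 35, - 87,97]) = [ - 87, - 57.33, - 39.86,  35 , 36,60,97]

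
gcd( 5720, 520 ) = 520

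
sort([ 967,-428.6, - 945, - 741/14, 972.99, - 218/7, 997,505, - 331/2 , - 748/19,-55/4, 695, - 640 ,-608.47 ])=[ - 945,-640,-608.47,- 428.6, - 331/2, - 741/14, - 748/19, - 218/7, - 55/4,505, 695 , 967, 972.99,997]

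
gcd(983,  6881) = 983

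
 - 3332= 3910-7242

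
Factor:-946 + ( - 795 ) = - 1741 = - 1741^1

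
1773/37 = 47 + 34/37 =47.92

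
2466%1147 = 172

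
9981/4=2495 + 1/4 = 2495.25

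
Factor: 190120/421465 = 2^3*7^2 * 11^( - 1)*79^ (  -  1) = 392/869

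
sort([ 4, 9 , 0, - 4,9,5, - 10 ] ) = [ - 10,  -  4,  0, 4,5, 9, 9] 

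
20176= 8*2522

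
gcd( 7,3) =1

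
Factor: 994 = 2^1 * 7^1*71^1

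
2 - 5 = -3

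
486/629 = 486/629 = 0.77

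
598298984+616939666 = 1215238650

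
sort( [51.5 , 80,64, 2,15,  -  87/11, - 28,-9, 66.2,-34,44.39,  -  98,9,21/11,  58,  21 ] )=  [ - 98, - 34, - 28, - 9, - 87/11,21/11,2 , 9, 15, 21, 44.39, 51.5,58, 64,66.2  ,  80]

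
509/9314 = 509/9314=0.05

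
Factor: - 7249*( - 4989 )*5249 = 189831454989=3^1*11^1*29^1*181^1*659^1* 1663^1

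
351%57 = 9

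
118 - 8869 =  - 8751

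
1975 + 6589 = 8564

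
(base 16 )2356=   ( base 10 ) 9046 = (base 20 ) 12C6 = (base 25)EBL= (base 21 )kag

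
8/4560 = 1/570 = 0.00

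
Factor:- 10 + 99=89^1  =  89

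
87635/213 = 87635/213 = 411.43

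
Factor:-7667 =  - 11^1*17^1 * 41^1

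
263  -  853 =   -  590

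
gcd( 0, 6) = 6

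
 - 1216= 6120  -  7336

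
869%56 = 29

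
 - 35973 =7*(-5139)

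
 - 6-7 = -13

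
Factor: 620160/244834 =960/379  =  2^6 * 3^1 *5^1*379^(- 1) 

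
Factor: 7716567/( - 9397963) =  - 3^1*37^(  -  1)*89^1*28901^1 *253999^ ( - 1)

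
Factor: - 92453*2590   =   -2^1*5^1*7^1*37^1*59^1*1567^1 = -239453270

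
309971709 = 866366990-556395281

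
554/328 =277/164 = 1.69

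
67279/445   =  151+84/445 = 151.19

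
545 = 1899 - 1354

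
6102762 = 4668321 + 1434441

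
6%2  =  0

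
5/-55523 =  - 1 + 55518/55523 = - 0.00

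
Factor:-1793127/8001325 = -3^1*5^( - 2 )*7^1*103^1*829^1*320053^( - 1 )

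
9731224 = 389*25016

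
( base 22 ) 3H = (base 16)53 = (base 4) 1103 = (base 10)83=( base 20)43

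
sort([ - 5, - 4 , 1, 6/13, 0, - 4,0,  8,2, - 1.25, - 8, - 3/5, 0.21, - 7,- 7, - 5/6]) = [ - 8, - 7, - 7, - 5, - 4, - 4, - 1.25, - 5/6, - 3/5 , 0, 0, 0.21, 6/13, 1, 2, 8 ]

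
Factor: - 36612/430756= -81/953 = - 3^4 * 953^( - 1)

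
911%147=29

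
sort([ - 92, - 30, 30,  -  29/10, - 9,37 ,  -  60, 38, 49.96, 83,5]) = [ - 92, - 60, - 30, - 9, - 29/10,5, 30,  37,38, 49.96,83] 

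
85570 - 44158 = 41412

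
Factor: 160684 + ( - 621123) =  - 7^1*65777^1 = - 460439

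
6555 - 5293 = 1262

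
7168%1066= 772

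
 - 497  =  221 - 718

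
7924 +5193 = 13117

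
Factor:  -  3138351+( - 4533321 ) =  - 2^3*3^4*11839^1 = -7671672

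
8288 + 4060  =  12348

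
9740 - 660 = 9080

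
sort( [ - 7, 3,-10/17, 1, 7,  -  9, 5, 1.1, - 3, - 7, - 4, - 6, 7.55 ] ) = [ - 9 ,-7, - 7, - 6 , - 4, - 3, - 10/17, 1, 1.1 , 3,5, 7, 7.55 ] 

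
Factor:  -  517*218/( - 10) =56353/5 =5^ (  -  1)*11^1*47^1*109^1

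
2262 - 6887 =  - 4625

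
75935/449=169  +  54/449 = 169.12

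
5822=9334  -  3512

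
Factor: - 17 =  - 17^1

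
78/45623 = 78/45623 = 0.00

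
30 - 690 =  - 660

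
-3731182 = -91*41002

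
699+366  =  1065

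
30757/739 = 41 + 458/739 = 41.62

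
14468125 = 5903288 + 8564837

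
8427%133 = 48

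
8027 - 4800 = 3227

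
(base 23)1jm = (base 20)298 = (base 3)1100121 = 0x3DC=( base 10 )988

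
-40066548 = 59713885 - 99780433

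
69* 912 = 62928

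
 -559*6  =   - 3354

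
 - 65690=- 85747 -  - 20057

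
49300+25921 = 75221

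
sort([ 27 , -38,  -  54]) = [ - 54, - 38 , 27]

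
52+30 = 82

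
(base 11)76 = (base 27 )32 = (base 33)2H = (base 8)123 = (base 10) 83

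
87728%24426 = 14450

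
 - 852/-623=852/623 = 1.37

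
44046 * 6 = 264276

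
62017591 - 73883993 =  - 11866402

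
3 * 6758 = 20274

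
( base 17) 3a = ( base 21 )2j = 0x3D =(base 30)21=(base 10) 61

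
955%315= 10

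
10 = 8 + 2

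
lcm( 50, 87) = 4350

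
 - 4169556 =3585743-7755299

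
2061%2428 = 2061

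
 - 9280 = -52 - 9228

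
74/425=74/425 = 0.17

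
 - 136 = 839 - 975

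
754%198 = 160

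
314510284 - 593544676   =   - 279034392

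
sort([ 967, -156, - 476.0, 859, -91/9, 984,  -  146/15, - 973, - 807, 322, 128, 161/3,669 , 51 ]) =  [- 973, - 807, - 476.0, - 156, - 91/9, - 146/15, 51, 161/3 , 128, 322,669, 859,967,984 ] 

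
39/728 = 3/56 = 0.05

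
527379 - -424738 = 952117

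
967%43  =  21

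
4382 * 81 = 354942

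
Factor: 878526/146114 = 439263/73057  =  3^4*11^1*17^1*29^1*43^(- 1) * 1699^ ( - 1) 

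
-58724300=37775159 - 96499459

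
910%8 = 6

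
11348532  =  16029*708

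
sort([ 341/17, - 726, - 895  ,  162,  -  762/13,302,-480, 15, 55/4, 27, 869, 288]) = [ - 895, - 726,  -  480, -762/13,55/4, 15,341/17, 27, 162, 288, 302, 869 ]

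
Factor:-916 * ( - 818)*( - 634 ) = - 475048592  =  - 2^4*229^1*317^1* 409^1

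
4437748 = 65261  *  68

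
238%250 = 238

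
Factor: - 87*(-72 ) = 2^3*3^3*29^1 = 6264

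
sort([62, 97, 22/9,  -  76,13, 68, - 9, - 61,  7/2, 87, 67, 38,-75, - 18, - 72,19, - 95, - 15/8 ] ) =[  -  95,  -  76,-75, - 72,- 61, - 18 , - 9,- 15/8,22/9, 7/2, 13, 19,38 , 62, 67, 68, 87, 97] 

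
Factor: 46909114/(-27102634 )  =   - 7^1*13^( - 1)*353^ ( - 1)*2953^( - 1) * 3350651^1  =  - 23454557/13551317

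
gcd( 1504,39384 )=8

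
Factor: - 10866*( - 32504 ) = 353188464=2^4*3^1*17^1 * 239^1 * 1811^1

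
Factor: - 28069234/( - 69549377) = 2^1*59^( - 1) * 1178803^ ( - 1 )*14034617^1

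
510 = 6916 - 6406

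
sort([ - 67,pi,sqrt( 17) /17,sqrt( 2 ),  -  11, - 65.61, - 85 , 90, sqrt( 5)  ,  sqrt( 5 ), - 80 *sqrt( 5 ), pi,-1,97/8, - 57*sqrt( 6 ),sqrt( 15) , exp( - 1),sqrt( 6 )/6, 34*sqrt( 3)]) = [ - 80*sqrt( 5), - 57*sqrt( 6) , - 85, - 67, - 65.61, - 11, - 1, sqrt(17)/17, exp( - 1) , sqrt( 6)/6,sqrt( 2 ),  sqrt( 5),sqrt(5 ),pi,pi,sqrt( 15 ),97/8,34*sqrt(3),90] 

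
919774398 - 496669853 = 423104545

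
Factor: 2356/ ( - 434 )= - 38/7 = -2^1*7^ ( - 1 )* 19^1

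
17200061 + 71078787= 88278848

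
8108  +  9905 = 18013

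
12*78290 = 939480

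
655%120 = 55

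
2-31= - 29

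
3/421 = 3/421=0.01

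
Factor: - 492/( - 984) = 2^(-1 )= 1/2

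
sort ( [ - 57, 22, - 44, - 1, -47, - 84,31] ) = [ - 84, - 57, - 47 , - 44, - 1,22,31 ] 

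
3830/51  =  75 + 5/51 = 75.10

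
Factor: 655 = 5^1 * 131^1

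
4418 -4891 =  - 473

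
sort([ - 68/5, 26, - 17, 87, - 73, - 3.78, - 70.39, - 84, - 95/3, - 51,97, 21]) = [ - 84, - 73, - 70.39, - 51, - 95/3, - 17, - 68/5, - 3.78, 21, 26,87, 97]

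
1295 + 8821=10116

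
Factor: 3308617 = 13^1*139^1*1831^1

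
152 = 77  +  75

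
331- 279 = 52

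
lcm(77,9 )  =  693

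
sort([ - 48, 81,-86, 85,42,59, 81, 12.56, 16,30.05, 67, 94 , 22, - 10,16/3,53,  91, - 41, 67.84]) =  [ - 86, - 48, - 41, - 10, 16/3,12.56, 16, 22,30.05, 42,53 , 59, 67, 67.84 , 81, 81, 85, 91,94 ]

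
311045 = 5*62209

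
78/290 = 39/145  =  0.27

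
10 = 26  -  16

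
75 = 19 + 56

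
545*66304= 36135680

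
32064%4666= 4068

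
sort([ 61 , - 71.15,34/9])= [ - 71.15,34/9, 61 ]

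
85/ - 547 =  - 85/547   =  - 0.16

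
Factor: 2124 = 2^2 * 3^2*59^1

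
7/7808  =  7/7808 = 0.00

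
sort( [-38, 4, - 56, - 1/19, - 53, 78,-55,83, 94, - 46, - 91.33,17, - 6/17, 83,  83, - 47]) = [ - 91.33, - 56, - 55 , - 53,  -  47, - 46, - 38, -6/17 , - 1/19,4, 17,78, 83  ,  83,83, 94]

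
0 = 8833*0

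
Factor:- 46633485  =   - 3^1* 5^1 * 163^1*19073^1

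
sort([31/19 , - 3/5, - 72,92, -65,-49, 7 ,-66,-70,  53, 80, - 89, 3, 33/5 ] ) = [-89, - 72 , -70, - 66,-65 ,  -  49, -3/5 , 31/19, 3,33/5,7, 53,80, 92]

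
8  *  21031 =168248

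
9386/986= 9 + 256/493  =  9.52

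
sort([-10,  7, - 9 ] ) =[ - 10,-9,7] 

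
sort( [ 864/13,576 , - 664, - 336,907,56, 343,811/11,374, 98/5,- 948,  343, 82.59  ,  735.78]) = [ - 948, - 664,-336,  98/5,56,864/13, 811/11,82.59 , 343, 343, 374,  576,735.78,907 ] 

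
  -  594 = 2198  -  2792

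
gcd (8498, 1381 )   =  1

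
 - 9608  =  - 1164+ - 8444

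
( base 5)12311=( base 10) 956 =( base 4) 32330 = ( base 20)27G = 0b1110111100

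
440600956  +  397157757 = 837758713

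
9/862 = 9/862 =0.01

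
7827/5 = 7827/5 = 1565.40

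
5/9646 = 5/9646 = 0.00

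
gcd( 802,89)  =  1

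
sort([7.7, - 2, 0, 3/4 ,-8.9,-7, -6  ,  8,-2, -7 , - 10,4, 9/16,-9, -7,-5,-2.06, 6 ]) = [ - 10,-9, - 8.9,- 7, - 7,-7, - 6,-5,- 2.06, - 2, - 2,0, 9/16, 3/4,4, 6 , 7.7, 8]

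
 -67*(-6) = 402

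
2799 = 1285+1514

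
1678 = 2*839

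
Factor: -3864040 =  - 2^3*5^1*96601^1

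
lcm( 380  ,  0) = 0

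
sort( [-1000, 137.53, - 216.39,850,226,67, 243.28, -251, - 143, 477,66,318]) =[ - 1000, - 251, -216.39, - 143, 66,67,137.53, 226,243.28, 318,477,  850 ]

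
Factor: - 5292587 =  - 29^1*182503^1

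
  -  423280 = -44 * 9620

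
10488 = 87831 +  - 77343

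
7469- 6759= 710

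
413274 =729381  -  316107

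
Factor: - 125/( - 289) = 5^3*17^( - 2 )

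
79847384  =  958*83348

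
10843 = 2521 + 8322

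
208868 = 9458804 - 9249936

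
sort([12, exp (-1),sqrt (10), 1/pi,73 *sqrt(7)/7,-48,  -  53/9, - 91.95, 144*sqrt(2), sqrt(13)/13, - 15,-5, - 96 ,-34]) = [ - 96, - 91.95, - 48, - 34, - 15,  -  53/9, - 5, sqrt( 13 )/13, 1/pi,exp ( - 1),sqrt(10),12, 73*sqrt(7)/7, 144 * sqrt(2 )]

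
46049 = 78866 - 32817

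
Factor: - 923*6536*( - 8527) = 51441071656 = 2^3*13^1*19^1*43^1*71^1*8527^1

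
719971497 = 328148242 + 391823255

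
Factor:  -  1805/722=- 5/2 = -2^( - 1 )*5^1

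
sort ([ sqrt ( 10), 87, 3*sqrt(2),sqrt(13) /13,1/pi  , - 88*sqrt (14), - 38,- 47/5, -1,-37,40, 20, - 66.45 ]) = [-88*sqrt(14), - 66.45 , - 38, - 37, - 47/5, - 1,sqrt(13 )/13,1/pi,  sqrt ( 10),3 * sqrt(2 ), 20,40, 87 ] 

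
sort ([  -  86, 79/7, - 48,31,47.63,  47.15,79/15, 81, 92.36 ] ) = [ - 86,-48,79/15, 79/7, 31, 47.15, 47.63, 81,92.36 ] 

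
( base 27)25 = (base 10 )59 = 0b111011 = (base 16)3B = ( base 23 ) 2d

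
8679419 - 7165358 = 1514061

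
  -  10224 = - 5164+-5060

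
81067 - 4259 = 76808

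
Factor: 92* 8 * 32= 2^10 * 23^1 = 23552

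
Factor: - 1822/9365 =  - 2^1 * 5^( - 1)*911^1* 1873^( - 1)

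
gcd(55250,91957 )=1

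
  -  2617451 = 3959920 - 6577371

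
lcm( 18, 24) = 72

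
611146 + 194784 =805930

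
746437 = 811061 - 64624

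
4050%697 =565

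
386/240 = 1 + 73/120 = 1.61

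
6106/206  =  3053/103 = 29.64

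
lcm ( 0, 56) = 0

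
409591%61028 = 43423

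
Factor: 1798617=3^1 * 17^1*35267^1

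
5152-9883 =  - 4731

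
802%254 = 40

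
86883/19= 86883/19  =  4572.79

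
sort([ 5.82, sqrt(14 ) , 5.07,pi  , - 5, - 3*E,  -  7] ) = [ - 3*E,-7, - 5,  pi, sqrt( 14), 5.07,5.82 ] 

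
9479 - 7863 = 1616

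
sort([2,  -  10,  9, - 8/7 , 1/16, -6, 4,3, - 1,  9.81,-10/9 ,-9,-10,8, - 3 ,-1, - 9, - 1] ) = [ - 10, - 10,-9 , - 9,-6, - 3,  -  8/7, -10/9, - 1,-1, - 1,1/16, 2,3,4, 8 , 9,9.81] 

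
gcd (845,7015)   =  5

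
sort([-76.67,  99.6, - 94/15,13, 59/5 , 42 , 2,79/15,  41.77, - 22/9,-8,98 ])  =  [-76.67,-8, - 94/15, - 22/9,2,79/15 , 59/5, 13,41.77,42,98, 99.6 ]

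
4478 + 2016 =6494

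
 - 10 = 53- 63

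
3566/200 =17 + 83/100 = 17.83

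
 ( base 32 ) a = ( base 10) 10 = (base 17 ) a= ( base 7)13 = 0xa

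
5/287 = 5/287 = 0.02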